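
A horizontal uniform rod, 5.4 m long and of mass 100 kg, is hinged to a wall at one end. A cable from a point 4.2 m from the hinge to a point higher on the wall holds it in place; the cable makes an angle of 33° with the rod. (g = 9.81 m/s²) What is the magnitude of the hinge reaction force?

Take torques about the hinge: T sin 33° · 4.2 = 100×9.81×2.7 = 2648.7 N·m.
So T = 2648.7 / (0.5446 × 4.2) = 1157.9 N.
ΣF_x = 0: H_x = T cos 33° = 971.1 N.
ΣF_y = 0: H_y = (100×9.81) − T sin 33° = 981 − 630.64 = 350.36 N.
|H| = √(H_x² + H_y²) = √((971.1)² + (350.36)²) = 1032.4 N.

|H| ≈ 1030 N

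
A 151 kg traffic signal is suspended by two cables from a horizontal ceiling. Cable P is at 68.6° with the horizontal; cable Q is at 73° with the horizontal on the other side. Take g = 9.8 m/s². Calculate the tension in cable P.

Weight W = 151 × 9.8 = 1480 N acts straight down.
Horizontal: T_P cos 68.6° = T_Q cos 73°  →  T_Q = 1.248 T_P.
Vertical: T_P sin 68.6° + T_Q sin 73° = 1480.
Substituting the horizontal relation into the vertical equation gives 2.125 T_P = 1480, so T_P = 696.5 N.

T_P ≈ 697 N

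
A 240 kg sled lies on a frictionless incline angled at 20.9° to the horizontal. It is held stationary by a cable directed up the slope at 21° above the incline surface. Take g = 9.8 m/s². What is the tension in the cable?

Take axes along and perpendicular to the incline. Weight components: W sin 20.9° = 839 N down-slope, W cos 20.9° = 2197 N into the surface.
Along incline: T cos 21° = W sin 20.9° → T = 898.7 N.
Perpendicular: N = W cos 20.9° − T sin 21° = 1875 N.

T ≈ 899 N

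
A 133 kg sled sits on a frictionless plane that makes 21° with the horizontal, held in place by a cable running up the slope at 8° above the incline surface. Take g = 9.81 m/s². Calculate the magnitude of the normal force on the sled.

Take axes along and perpendicular to the incline. Weight components: W sin 21° = 467.6 N down-slope, W cos 21° = 1218 N into the surface.
Along incline: T cos 8° = W sin 21° → T = 472.2 N.
Perpendicular: N = W cos 21° − T sin 8° = 1152 N.

N ≈ 1150 N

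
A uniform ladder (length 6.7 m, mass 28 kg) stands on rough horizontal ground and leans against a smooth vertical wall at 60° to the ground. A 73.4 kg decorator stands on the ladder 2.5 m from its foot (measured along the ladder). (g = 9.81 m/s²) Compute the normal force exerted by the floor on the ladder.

ΣF_y = 0: N_floor = 28×9.81 + 73.4×9.81 = 994.73 N.

N_floor ≈ 995 N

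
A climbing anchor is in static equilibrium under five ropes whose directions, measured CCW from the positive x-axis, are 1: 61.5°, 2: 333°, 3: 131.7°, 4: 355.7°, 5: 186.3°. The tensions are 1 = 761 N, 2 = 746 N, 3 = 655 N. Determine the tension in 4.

T_4 ≈ 4070 N

Resolve: ΣF_x = 761 cos 61.5° + 746 cos 333° + 655 cos 131.7° + T_4 cos 355.7° + T_5 cos 186.3° = 0.
        ΣF_y = 761 sin 61.5° + 746 sin 333° + 655 sin 131.7° + T_4 sin 355.7° + T_5 sin 186.3° = 0.
The known terms sum to (592.1, 819.2) N, so 0.9972 T_4 − 0.9940 T_5 = -592.1 and -0.0750 T_4 − 0.1097 T_5 = -819.2.
Solving simultaneously: T_4 = 4073 N, T_5 = 4682 N.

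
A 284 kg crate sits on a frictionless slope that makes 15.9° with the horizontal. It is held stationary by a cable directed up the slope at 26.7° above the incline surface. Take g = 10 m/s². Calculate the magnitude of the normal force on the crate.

Take axes along and perpendicular to the incline. Weight components: W sin 15.9° = 778 N down-slope, W cos 15.9° = 2731 N into the surface.
Along incline: T cos 26.7° = W sin 15.9° → T = 870.9 N.
Perpendicular: N = W cos 15.9° − T sin 26.7° = 2340 N.

N ≈ 2340 N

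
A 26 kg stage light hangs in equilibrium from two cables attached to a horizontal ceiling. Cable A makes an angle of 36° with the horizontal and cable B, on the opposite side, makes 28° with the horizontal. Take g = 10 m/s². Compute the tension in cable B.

Weight W = 26 × 10 = 260 N acts straight down.
Horizontal: T_A cos 36° = T_B cos 28°  →  T_A = 1.091 T_B.
Vertical: T_A sin 36° + T_B sin 28° = 260.
Substituting the horizontal relation into the vertical equation gives 1.111 T_B = 260, so T_B = 234 N.

T_B ≈ 234 N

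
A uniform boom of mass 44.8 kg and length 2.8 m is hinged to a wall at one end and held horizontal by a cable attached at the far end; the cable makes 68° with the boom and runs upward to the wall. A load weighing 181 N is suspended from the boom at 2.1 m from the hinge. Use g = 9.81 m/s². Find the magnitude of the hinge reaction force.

|H| ≈ 301 N

Take torques about the hinge: T sin 68° · 2.8 = 44.8×9.81×1.4 + 181×2.1 = 995.38 N·m.
So T = 995.38 / (0.9272 × 2.8) = 383.41 N.
ΣF_x = 0: H_x = T cos 68° = 143.63 N.
ΣF_y = 0: H_y = (44.8×9.81 + 181) − T sin 68° = 620.49 − 355.49 = 264.99 N.
|H| = √(H_x² + H_y²) = √((143.63)² + (264.99)²) = 301.42 N.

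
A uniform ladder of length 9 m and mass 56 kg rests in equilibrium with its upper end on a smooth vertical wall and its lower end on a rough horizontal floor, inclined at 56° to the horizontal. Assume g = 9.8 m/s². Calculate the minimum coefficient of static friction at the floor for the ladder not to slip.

μ_min ≈ 0.337

ΣF_y = 0: N_floor = 56×9.8 = 548.8 N.
Torques about the foot: N_wall · 9 sin 56° = 56×9.8×4.5 cos 56° → N_wall = 185.09 N.
ΣF_x = 0: f_floor = N_wall = 185.09 N.
μ_min = f_floor / N_floor = 185.09 / 548.8 = 0.3373.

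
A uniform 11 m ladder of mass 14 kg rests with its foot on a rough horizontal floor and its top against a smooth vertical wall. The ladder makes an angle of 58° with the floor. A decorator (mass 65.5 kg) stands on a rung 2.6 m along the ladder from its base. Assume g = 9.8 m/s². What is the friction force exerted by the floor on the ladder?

f ≈ 138 N

Torques about the foot: N_wall · 11 sin 58° = 14×9.8×5.5 cos 58° + 65.5×9.8×2.6 cos 58° → N_wall = 137.67 N.
ΣF_x = 0: f_floor = N_wall = 137.67 N.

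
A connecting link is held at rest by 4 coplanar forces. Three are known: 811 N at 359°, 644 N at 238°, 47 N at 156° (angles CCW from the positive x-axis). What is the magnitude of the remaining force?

F ≈ 689 N

Sum the known components: ΣF_x = 426.7 N, ΣF_y = -541.2 N.
For equilibrium the remaining force must supply (−ΣF_x, −ΣF_y) = (-426.7, 541.2) N.
Magnitude = √((-426.7)² + (541.2)²) = 689.1 N; direction = atan2(541.2, -426.7) = 128.3°.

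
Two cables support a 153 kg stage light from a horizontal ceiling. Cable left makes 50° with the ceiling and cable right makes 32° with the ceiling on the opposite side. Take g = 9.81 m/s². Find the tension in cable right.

T_right ≈ 974 N

Weight W = 153 × 9.81 = 1501 N acts straight down.
Horizontal: T_left cos 50° = T_right cos 32°  →  T_left = 1.319 T_right.
Vertical: T_left sin 50° + T_right sin 32° = 1501.
Substituting the horizontal relation into the vertical equation gives 1.541 T_right = 1501, so T_right = 974.3 N.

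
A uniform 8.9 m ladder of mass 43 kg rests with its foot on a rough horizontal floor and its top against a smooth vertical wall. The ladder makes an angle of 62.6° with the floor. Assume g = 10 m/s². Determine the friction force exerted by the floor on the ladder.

f ≈ 111 N

Torques about the foot: N_wall · 8.9 sin 62.6° = 43×10×4.45 cos 62.6° → N_wall = 111.45 N.
ΣF_x = 0: f_floor = N_wall = 111.45 N.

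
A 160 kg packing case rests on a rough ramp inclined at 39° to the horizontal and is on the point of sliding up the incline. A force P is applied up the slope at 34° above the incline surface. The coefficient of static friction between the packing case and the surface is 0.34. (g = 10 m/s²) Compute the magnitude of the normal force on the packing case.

On the verge of sliding up the incline, friction equals μN and acts down the slope.
Perpendicular: N + P sin 34° = W cos 39° = 1243 N.
Along incline: P cos 34° = W sin 39° + μN  with W sin 39° = 1007 N.
Solving the pair for P and N: P = 1403 N, N = 459 N (and f = μN = 156.1 N).

N ≈ 459 N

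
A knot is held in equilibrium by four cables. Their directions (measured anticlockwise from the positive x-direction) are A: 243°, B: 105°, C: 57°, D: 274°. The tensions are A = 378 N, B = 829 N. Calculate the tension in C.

T_C ≈ 586 N

Resolve: ΣF_x = 378 cos 243° + 829 cos 105° + T_C cos 57° + T_D cos 274° = 0.
        ΣF_y = 378 sin 243° + 829 sin 105° + T_C sin 57° + T_D sin 274° = 0.
The known terms sum to (-386.2, 464) N, so 0.5446 T_C + 0.0698 T_D = 386.2 and 0.8387 T_C − 0.9976 T_D = -464.
Solving simultaneously: T_C = 586.3 N, T_D = 958 N.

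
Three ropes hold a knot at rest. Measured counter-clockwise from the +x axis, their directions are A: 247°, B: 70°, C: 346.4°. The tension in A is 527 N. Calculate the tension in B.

T_B ≈ 523 N

Resolve: ΣF_x = 527 cos 247° + T_B cos 70° + T_C cos 346.4° = 0.
        ΣF_y = 527 sin 247° + T_B sin 70° + T_C sin 346.4° = 0.
The known terms sum to (-205.9, -485.1) N, so 0.3420 T_B + 0.9720 T_C = 205.9 and 0.9397 T_B − 0.2351 T_C = 485.1.
Solving simultaneously: T_B = 523.2 N, T_C = 27.75 N.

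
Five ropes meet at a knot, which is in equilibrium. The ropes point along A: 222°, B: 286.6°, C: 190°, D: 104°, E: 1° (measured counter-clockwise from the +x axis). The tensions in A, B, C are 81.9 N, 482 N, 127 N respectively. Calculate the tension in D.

T_D ≈ 552 N

Resolve: ΣF_x = 81.9 cos 222° + 482 cos 286.6° + 127 cos 190° + T_D cos 104° + T_E cos 1° = 0.
        ΣF_y = 81.9 sin 222° + 482 sin 286.6° + 127 sin 190° + T_D sin 104° + T_E sin 1° = 0.
The known terms sum to (-48.23, -538.8) N, so -0.2419 T_D + 0.9998 T_E = 48.23 and 0.9703 T_D + 0.0175 T_E = 538.8.
Solving simultaneously: T_D = 552 N, T_E = 181.8 N.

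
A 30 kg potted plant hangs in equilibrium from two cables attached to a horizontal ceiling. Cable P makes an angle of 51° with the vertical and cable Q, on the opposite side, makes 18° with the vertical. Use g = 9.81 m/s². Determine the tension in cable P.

T_P ≈ 97.4 N

Angles from the horizontal: cable P is 90° − 51° = 39°, cable Q is 90° − 18° = 72°.
Weight W = 30 × 9.81 = 294.3 N acts straight down.
Horizontal: T_P cos 39° = T_Q cos 72°  →  T_Q = 2.515 T_P.
Vertical: T_P sin 39° + T_Q sin 72° = 294.3.
Substituting the horizontal relation into the vertical equation gives 3.021 T_P = 294.3, so T_P = 97.41 N.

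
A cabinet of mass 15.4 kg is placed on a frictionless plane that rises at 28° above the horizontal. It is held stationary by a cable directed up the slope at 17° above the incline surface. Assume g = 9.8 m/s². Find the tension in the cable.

T ≈ 74.1 N

Take axes along and perpendicular to the incline. Weight components: W sin 28° = 70.85 N down-slope, W cos 28° = 133.3 N into the surface.
Along incline: T cos 17° = W sin 28° → T = 74.09 N.
Perpendicular: N = W cos 28° − T sin 17° = 111.6 N.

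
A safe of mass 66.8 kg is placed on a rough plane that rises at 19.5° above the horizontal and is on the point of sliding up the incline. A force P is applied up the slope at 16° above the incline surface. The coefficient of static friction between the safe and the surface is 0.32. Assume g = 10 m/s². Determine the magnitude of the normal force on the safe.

N ≈ 518 N

On the verge of sliding up the incline, friction equals μN and acts down the slope.
Perpendicular: N + P sin 16° = W cos 19.5° = 629.7 N.
Along incline: P cos 16° = W sin 19.5° + μN  with W sin 19.5° = 223 N.
Solving the pair for P and N: P = 404.5 N, N = 518.2 N (and f = μN = 165.8 N).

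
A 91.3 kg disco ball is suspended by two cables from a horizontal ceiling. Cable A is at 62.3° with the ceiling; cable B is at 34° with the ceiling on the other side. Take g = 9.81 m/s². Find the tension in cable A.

Weight W = 91.3 × 9.81 = 895.7 N acts straight down.
Horizontal: T_A cos 62.3° = T_B cos 34°  →  T_B = 0.5607 T_A.
Vertical: T_A sin 62.3° + T_B sin 34° = 895.7.
Substituting the horizontal relation into the vertical equation gives 1.199 T_A = 895.7, so T_A = 747 N.

T_A ≈ 747 N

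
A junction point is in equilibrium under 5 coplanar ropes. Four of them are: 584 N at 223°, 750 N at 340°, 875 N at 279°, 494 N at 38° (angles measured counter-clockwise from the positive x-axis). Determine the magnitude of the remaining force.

Sum the known components: ΣF_x = 803.8 N, ΣF_y = -1215 N.
For equilibrium the remaining force must supply (−ΣF_x, −ΣF_y) = (-803.8, 1215) N.
Magnitude = √((-803.8)² + (1215)²) = 1457 N; direction = atan2(1215, -803.8) = 123.5°.

F ≈ 1460 N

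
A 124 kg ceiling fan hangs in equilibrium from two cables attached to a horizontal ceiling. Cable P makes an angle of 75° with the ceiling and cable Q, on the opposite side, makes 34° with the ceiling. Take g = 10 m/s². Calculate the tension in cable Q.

T_Q ≈ 339 N

Weight W = 124 × 10 = 1240 N acts straight down.
Horizontal: T_P cos 75° = T_Q cos 34°  →  T_P = 3.203 T_Q.
Vertical: T_P sin 75° + T_Q sin 34° = 1240.
Substituting the horizontal relation into the vertical equation gives 3.653 T_Q = 1240, so T_Q = 339.4 N.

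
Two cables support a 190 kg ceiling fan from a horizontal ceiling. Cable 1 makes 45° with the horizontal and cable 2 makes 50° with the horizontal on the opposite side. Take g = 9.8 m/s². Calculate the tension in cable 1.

Weight W = 190 × 9.8 = 1862 N acts straight down.
Horizontal: T_1 cos 45° = T_2 cos 50°  →  T_2 = 1.1 T_1.
Vertical: T_1 sin 45° + T_2 sin 50° = 1862.
Substituting the horizontal relation into the vertical equation gives 1.55 T_1 = 1862, so T_1 = 1201 N.

T_1 ≈ 1200 N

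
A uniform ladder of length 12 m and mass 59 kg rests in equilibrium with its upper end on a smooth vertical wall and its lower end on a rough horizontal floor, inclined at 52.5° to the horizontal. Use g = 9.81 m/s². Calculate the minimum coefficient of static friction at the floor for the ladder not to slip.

μ_min ≈ 0.384

ΣF_y = 0: N_floor = 59×9.81 = 578.79 N.
Torques about the foot: N_wall · 12 sin 52.5° = 59×9.81×6 cos 52.5° → N_wall = 222.06 N.
ΣF_x = 0: f_floor = N_wall = 222.06 N.
μ_min = f_floor / N_floor = 222.06 / 578.79 = 0.3837.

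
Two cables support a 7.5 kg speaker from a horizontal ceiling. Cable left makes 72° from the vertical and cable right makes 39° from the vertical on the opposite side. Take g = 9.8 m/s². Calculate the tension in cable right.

Angles from the horizontal: cable left is 90° − 72° = 18°, cable right is 90° − 39° = 51°.
Weight W = 7.5 × 9.8 = 73.5 N acts straight down.
Horizontal: T_left cos 18° = T_right cos 51°  →  T_left = 0.6617 T_right.
Vertical: T_left sin 18° + T_right sin 51° = 73.5.
Substituting the horizontal relation into the vertical equation gives 0.9816 T_right = 73.5, so T_right = 74.88 N.

T_right ≈ 74.9 N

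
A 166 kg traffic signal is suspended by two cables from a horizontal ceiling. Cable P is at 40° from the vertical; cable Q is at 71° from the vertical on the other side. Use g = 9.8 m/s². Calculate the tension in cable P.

T_P ≈ 1650 N

Angles from the horizontal: cable P is 90° − 40° = 50°, cable Q is 90° − 71° = 19°.
Weight W = 166 × 9.8 = 1627 N acts straight down.
Horizontal: T_P cos 50° = T_Q cos 19°  →  T_Q = 0.6798 T_P.
Vertical: T_P sin 50° + T_Q sin 19° = 1627.
Substituting the horizontal relation into the vertical equation gives 0.9874 T_P = 1627, so T_P = 1648 N.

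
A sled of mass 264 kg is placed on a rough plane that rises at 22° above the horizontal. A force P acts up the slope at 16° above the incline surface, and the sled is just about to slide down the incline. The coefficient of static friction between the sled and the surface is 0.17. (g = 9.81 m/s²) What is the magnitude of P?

On the verge of sliding down the incline, friction equals μN and acts up the slope.
Perpendicular: N + P sin 16° = W cos 22° = 2401 N.
Along incline: P cos 16° + μN = W sin 22° with W sin 22° = 970.2 N.
Solving the pair for P and N: P = 614.6 N, N = 2232 N (and f = μN = 379.4 N).

P ≈ 615 N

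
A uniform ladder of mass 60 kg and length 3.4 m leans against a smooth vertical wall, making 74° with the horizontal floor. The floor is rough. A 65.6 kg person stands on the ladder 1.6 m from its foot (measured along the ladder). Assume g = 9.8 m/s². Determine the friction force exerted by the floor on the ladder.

f ≈ 171 N

Torques about the foot: N_wall · 3.4 sin 74° = 60×9.8×1.7 cos 74° + 65.6×9.8×1.6 cos 74° → N_wall = 171.05 N.
ΣF_x = 0: f_floor = N_wall = 171.05 N.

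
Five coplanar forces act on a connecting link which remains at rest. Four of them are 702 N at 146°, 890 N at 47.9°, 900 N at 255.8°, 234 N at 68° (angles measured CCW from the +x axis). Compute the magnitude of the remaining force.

Sum the known components: ΣF_x = -118.4 N, ΣF_y = 397.4 N.
For equilibrium the remaining force must supply (−ΣF_x, −ΣF_y) = (118.4, -397.4) N.
Magnitude = √((118.4)² + (-397.4)²) = 414.6 N; direction = atan2(-397.4, 118.4) = 286.6°.

F ≈ 415 N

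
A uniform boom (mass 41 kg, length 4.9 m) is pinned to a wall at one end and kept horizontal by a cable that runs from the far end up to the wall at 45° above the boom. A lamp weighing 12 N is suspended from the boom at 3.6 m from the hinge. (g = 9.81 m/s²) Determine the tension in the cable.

T ≈ 297 N

Take torques about the hinge: T sin 45° · 4.9 = 41×9.81×2.45 + 12×3.6 = 1028.6 N·m.
So T = 1028.6 / (0.7071 × 4.9) = 296.87 N.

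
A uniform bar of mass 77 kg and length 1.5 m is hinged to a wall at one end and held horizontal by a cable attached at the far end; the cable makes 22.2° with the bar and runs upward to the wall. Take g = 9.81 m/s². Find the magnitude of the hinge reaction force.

|H| ≈ 1000 N

Take torques about the hinge: T sin 22.2° · 1.5 = 77×9.81×0.75 = 566.53 N·m.
So T = 566.53 / (0.3778 × 1.5) = 999.59 N.
ΣF_x = 0: H_x = T cos 22.2° = 925.49 N.
ΣF_y = 0: H_y = (77×9.81) − T sin 22.2° = 755.37 − 377.69 = 377.68 N.
|H| = √(H_x² + H_y²) = √((925.49)² + (377.68)²) = 999.59 N.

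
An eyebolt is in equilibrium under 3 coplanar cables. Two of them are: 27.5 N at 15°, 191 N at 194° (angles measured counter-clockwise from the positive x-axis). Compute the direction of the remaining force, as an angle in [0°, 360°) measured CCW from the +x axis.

Sum the known components: ΣF_x = -158.8 N, ΣF_y = -39.09 N.
For equilibrium the remaining force must supply (−ΣF_x, −ΣF_y) = (158.8, 39.09) N.
Magnitude = √((158.8)² + (39.09)²) = 163.5 N; direction = atan2(39.09, 158.8) = 13.8°.

θ ≈ 13.8°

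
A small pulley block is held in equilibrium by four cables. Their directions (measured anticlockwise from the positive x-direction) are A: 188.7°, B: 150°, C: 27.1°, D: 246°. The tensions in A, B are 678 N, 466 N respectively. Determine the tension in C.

T_C ≈ 1650 N

Resolve: ΣF_x = 678 cos 188.7° + 466 cos 150° + T_C cos 27.1° + T_D cos 246° = 0.
        ΣF_y = 678 sin 188.7° + 466 sin 150° + T_C sin 27.1° + T_D sin 246° = 0.
The known terms sum to (-1074, 130.4) N, so 0.8902 T_C − 0.4067 T_D = 1074 and 0.4555 T_C − 0.9135 T_D = -130.4.
Solving simultaneously: T_C = 1647 N, T_D = 963.9 N.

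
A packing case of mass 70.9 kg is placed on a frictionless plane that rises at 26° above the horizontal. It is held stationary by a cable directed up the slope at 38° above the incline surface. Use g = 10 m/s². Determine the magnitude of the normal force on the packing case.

N ≈ 394 N

Take axes along and perpendicular to the incline. Weight components: W sin 26° = 310.8 N down-slope, W cos 26° = 637.2 N into the surface.
Along incline: T cos 38° = W sin 26° → T = 394.4 N.
Perpendicular: N = W cos 26° − T sin 38° = 394.4 N.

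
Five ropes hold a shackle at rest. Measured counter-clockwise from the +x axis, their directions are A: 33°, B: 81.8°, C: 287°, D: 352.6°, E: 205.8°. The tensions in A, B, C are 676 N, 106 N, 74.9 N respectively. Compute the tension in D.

T_D ≈ 180 N

Resolve: ΣF_x = 676 cos 33° + 106 cos 81.8° + 74.9 cos 287° + T_D cos 352.6° + T_E cos 205.8° = 0.
        ΣF_y = 676 sin 33° + 106 sin 81.8° + 74.9 sin 287° + T_D sin 352.6° + T_E sin 205.8° = 0.
The known terms sum to (604, 401.5) N, so 0.9917 T_D − 0.9003 T_E = -604 and -0.1288 T_D − 0.4352 T_E = -401.5.
Solving simultaneously: T_D = 180 N, T_E = 869.1 N.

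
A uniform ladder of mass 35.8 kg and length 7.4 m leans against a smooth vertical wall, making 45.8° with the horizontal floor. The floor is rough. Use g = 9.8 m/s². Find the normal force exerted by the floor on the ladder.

ΣF_y = 0: N_floor = 35.8×9.8 = 350.84 N.

N_floor ≈ 351 N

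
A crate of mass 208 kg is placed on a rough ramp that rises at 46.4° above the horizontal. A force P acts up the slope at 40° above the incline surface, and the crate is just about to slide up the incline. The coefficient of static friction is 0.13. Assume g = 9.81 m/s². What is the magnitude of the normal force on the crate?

N ≈ 151 N

On the verge of sliding up the incline, friction equals μN and acts down the slope.
Perpendicular: N + P sin 40° = W cos 46.4° = 1407 N.
Along incline: P cos 40° = W sin 46.4° + μN  with W sin 46.4° = 1478 N.
Solving the pair for P and N: P = 1955 N, N = 150.8 N (and f = μN = 19.6 N).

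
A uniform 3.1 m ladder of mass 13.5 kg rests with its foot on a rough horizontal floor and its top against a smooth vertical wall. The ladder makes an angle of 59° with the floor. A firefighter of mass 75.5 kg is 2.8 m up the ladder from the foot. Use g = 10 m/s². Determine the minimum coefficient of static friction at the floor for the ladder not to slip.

ΣF_y = 0: N_floor = 13.5×10 + 75.5×10 = 890 N.
Torques about the foot: N_wall · 3.1 sin 59° = 13.5×10×1.55 cos 59° + 75.5×10×2.8 cos 59° → N_wall = 450.31 N.
ΣF_x = 0: f_floor = N_wall = 450.31 N.
μ_min = f_floor / N_floor = 450.31 / 890 = 0.506.

μ_min ≈ 0.506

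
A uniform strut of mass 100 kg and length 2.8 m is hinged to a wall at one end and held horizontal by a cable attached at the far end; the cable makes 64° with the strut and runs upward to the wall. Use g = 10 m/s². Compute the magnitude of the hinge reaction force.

Take torques about the hinge: T sin 64° · 2.8 = 100×10×1.4 = 1400 N·m.
So T = 1400 / (0.8988 × 2.8) = 556.3 N.
ΣF_x = 0: H_x = T cos 64° = 243.87 N.
ΣF_y = 0: H_y = (100×10) − T sin 64° = 1000 − 500 = 500 N.
|H| = √(H_x² + H_y²) = √((243.87)² + (500)²) = 556.3 N.

|H| ≈ 556 N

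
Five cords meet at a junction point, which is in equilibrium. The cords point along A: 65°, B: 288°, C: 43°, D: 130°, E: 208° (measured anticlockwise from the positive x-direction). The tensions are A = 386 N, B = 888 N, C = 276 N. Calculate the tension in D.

Resolve: ΣF_x = 386 cos 65° + 888 cos 288° + 276 cos 43° + T_D cos 130° + T_E cos 208° = 0.
        ΣF_y = 386 sin 65° + 888 sin 288° + 276 sin 43° + T_D sin 130° + T_E sin 208° = 0.
The known terms sum to (639.4, -306.5) N, so -0.6428 T_D − 0.8829 T_E = -639.4 and 0.7660 T_D − 0.4695 T_E = 306.5.
Solving simultaneously: T_D = 583.5 N, T_E = 299.3 N.

T_D ≈ 584 N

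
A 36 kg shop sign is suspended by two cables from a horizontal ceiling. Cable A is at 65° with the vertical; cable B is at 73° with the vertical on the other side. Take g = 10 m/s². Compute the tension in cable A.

Angles from the horizontal: cable A is 90° − 65° = 25°, cable B is 90° − 73° = 17°.
Weight W = 36 × 10 = 360 N acts straight down.
Horizontal: T_A cos 25° = T_B cos 17°  →  T_B = 0.9477 T_A.
Vertical: T_A sin 25° + T_B sin 17° = 360.
Substituting the horizontal relation into the vertical equation gives 0.6997 T_A = 360, so T_A = 514.5 N.

T_A ≈ 515 N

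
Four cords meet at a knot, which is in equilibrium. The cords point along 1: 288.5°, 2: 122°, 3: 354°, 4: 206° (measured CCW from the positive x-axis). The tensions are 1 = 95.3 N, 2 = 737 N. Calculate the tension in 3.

T_3 ≈ 1200 N

Resolve: ΣF_x = 95.3 cos 288.5° + 737 cos 122° + T_3 cos 354° + T_4 cos 206° = 0.
        ΣF_y = 95.3 sin 288.5° + 737 sin 122° + T_3 sin 354° + T_4 sin 206° = 0.
The known terms sum to (-360.3, 534.6) N, so 0.9945 T_3 − 0.8988 T_4 = 360.3 and -0.1045 T_3 − 0.4384 T_4 = -534.6.
Solving simultaneously: T_3 = 1205 N, T_4 = 932.3 N.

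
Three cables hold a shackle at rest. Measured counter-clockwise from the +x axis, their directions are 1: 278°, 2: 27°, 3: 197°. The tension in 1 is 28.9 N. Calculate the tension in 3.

Resolve: ΣF_x = 28.9 cos 278° + T_2 cos 27° + T_3 cos 197° = 0.
        ΣF_y = 28.9 sin 278° + T_2 sin 27° + T_3 sin 197° = 0.
The known terms sum to (4.022, -28.62) N, so 0.8910 T_2 − 0.9563 T_3 = -4.022 and 0.4540 T_2 − 0.2924 T_3 = 28.62.
Solving simultaneously: T_2 = 164.4 N, T_3 = 157.4 N.

T_3 ≈ 157 N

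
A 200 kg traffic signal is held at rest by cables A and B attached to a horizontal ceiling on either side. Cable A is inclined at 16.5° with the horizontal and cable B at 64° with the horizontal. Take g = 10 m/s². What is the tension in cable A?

Weight W = 200 × 10 = 2000 N acts straight down.
Horizontal: T_A cos 16.5° = T_B cos 64°  →  T_B = 2.187 T_A.
Vertical: T_A sin 16.5° + T_B sin 64° = 2000.
Substituting the horizontal relation into the vertical equation gives 2.25 T_A = 2000, so T_A = 888.9 N.

T_A ≈ 889 N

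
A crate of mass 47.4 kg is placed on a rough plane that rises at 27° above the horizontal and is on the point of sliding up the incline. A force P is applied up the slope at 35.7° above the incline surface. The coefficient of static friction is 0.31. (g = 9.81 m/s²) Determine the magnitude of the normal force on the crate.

N ≈ 215 N

On the verge of sliding up the incline, friction equals μN and acts down the slope.
Perpendicular: N + P sin 35.7° = W cos 27° = 414.3 N.
Along incline: P cos 35.7° = W sin 27° + μN  with W sin 27° = 211.1 N.
Solving the pair for P and N: P = 341.9 N, N = 214.8 N (and f = μN = 66.58 N).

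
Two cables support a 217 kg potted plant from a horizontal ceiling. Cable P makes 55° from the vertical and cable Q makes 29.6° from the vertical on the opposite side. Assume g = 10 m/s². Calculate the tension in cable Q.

Angles from the horizontal: cable P is 90° − 55° = 35°, cable Q is 90° − 29.6° = 60.4°.
Weight W = 217 × 10 = 2170 N acts straight down.
Horizontal: T_P cos 35° = T_Q cos 60.4°  →  T_P = 0.603 T_Q.
Vertical: T_P sin 35° + T_Q sin 60.4° = 2170.
Substituting the horizontal relation into the vertical equation gives 1.215 T_Q = 2170, so T_Q = 1785 N.

T_Q ≈ 1790 N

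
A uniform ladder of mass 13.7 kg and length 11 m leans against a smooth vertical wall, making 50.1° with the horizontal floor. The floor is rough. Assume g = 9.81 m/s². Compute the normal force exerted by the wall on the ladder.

N_wall ≈ 56.2 N

Torques about the foot: N_wall · 11 sin 50.1° = 13.7×9.81×5.5 cos 50.1° → N_wall = 56.187 N.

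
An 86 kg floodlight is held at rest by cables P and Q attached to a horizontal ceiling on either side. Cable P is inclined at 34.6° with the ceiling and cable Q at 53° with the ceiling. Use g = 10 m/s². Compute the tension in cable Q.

T_Q ≈ 709 N

Weight W = 86 × 10 = 860 N acts straight down.
Horizontal: T_P cos 34.6° = T_Q cos 53°  →  T_P = 0.7311 T_Q.
Vertical: T_P sin 34.6° + T_Q sin 53° = 860.
Substituting the horizontal relation into the vertical equation gives 1.214 T_Q = 860, so T_Q = 708.5 N.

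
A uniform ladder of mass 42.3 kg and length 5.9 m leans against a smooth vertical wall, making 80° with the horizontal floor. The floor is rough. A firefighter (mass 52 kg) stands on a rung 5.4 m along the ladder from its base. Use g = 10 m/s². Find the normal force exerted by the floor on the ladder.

N_floor ≈ 943 N

ΣF_y = 0: N_floor = 42.3×10 + 52×10 = 943 N.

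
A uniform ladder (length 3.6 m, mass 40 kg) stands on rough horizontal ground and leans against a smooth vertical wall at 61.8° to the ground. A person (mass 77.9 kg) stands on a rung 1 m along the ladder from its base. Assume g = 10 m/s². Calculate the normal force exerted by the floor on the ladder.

ΣF_y = 0: N_floor = 40×10 + 77.9×10 = 1179 N.

N_floor ≈ 1180 N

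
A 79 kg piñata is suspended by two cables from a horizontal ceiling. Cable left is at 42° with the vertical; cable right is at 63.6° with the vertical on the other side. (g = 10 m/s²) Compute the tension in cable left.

Angles from the horizontal: cable left is 90° − 42° = 48°, cable right is 90° − 63.6° = 26.4°.
Weight W = 79 × 10 = 790 N acts straight down.
Horizontal: T_left cos 48° = T_right cos 26.4°  →  T_right = 0.747 T_left.
Vertical: T_left sin 48° + T_right sin 26.4° = 790.
Substituting the horizontal relation into the vertical equation gives 1.075 T_left = 790, so T_left = 734.7 N.

T_left ≈ 735 N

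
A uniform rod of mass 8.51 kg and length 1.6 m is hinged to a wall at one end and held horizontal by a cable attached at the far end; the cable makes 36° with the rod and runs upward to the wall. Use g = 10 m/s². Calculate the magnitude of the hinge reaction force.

Take torques about the hinge: T sin 36° · 1.6 = 8.51×10×0.8 = 68.08 N·m.
So T = 68.08 / (0.5878 × 1.6) = 72.39 N.
ΣF_x = 0: H_x = T cos 36° = 58.565 N.
ΣF_y = 0: H_y = (8.51×10) − T sin 36° = 85.1 − 42.55 = 42.55 N.
|H| = √(H_x² + H_y²) = √((58.565)² + (42.55)²) = 72.39 N.

|H| ≈ 72.4 N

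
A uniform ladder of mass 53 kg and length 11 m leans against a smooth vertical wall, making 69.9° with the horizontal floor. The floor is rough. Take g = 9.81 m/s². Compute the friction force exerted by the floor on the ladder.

Torques about the foot: N_wall · 11 sin 69.9° = 53×9.81×5.5 cos 69.9° → N_wall = 95.134 N.
ΣF_x = 0: f_floor = N_wall = 95.134 N.

f ≈ 95.1 N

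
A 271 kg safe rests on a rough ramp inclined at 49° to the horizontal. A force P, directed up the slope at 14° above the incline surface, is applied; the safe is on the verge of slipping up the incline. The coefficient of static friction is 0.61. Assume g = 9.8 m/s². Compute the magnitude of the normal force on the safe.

On the verge of sliding up the incline, friction equals μN and acts down the slope.
Perpendicular: N + P sin 14° = W cos 49° = 1742 N.
Along incline: P cos 14° = W sin 49° + μN  with W sin 49° = 2004 N.
Solving the pair for P and N: P = 2744 N, N = 1079 N (and f = μN = 657.9 N).

N ≈ 1080 N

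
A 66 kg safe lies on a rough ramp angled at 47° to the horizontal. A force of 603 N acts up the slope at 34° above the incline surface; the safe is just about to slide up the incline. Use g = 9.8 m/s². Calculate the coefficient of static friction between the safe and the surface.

μ ≈ 0.259

On the verge of sliding up the incline, friction is at its maximum μN and acts down the slope.
Perpendicular to incline: N = W cos 47° − P sin 34° = 441.1 − 337.2 = 103.9 N.
Along incline: P cos 34° − μN = W sin 47° → μ = −(W sin 47° − P cos 34°) / N = 0.2586.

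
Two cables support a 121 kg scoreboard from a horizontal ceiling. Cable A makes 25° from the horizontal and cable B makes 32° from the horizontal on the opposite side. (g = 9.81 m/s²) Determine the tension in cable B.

T_B ≈ 1280 N

Weight W = 121 × 9.81 = 1187 N acts straight down.
Horizontal: T_A cos 25° = T_B cos 32°  →  T_A = 0.9357 T_B.
Vertical: T_A sin 25° + T_B sin 32° = 1187.
Substituting the horizontal relation into the vertical equation gives 0.9254 T_B = 1187, so T_B = 1283 N.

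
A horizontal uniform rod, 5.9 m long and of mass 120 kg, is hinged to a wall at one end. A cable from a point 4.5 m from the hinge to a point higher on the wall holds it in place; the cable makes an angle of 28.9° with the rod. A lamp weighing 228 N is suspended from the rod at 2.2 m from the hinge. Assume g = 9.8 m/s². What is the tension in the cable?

Take torques about the hinge: T sin 28.9° · 4.5 = 120×9.8×2.95 + 228×2.2 = 3970.8 N·m.
So T = 3970.8 / (0.4833 × 4.5) = 1825.8 N.

T ≈ 1830 N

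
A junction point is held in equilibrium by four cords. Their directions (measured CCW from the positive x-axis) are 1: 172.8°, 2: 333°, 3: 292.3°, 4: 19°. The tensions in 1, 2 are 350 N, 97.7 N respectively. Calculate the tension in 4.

Resolve: ΣF_x = 350 cos 172.8° + 97.7 cos 333° + T_3 cos 292.3° + T_4 cos 19° = 0.
        ΣF_y = 350 sin 172.8° + 97.7 sin 333° + T_3 sin 292.3° + T_4 sin 19° = 0.
The known terms sum to (-260.2, -0.4882) N, so 0.3795 T_3 + 0.9455 T_4 = 260.2 and -0.9252 T_3 + 0.3256 T_4 = 0.4882.
Solving simultaneously: T_3 = 84.39 N, T_4 = 241.3 N.

T_4 ≈ 241 N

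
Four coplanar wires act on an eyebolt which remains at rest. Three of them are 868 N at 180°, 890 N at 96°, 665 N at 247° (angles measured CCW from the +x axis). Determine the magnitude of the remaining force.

Sum the known components: ΣF_x = -1221 N, ΣF_y = 273 N.
For equilibrium the remaining force must supply (−ΣF_x, −ΣF_y) = (1221, -273) N.
Magnitude = √((1221)² + (-273)²) = 1251 N; direction = atan2(-273, 1221) = 347.4°.

F ≈ 1250 N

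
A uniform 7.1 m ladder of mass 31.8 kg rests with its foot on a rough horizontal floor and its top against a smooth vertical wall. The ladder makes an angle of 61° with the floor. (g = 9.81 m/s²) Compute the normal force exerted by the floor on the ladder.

N_floor ≈ 312 N

ΣF_y = 0: N_floor = 31.8×9.81 = 311.96 N.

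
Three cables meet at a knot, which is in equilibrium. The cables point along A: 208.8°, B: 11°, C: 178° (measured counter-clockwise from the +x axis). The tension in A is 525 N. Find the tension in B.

Resolve: ΣF_x = 525 cos 208.8° + T_B cos 11° + T_C cos 178° = 0.
        ΣF_y = 525 sin 208.8° + T_B sin 11° + T_C sin 178° = 0.
The known terms sum to (-460.1, -252.9) N, so 0.9816 T_B − 0.9994 T_C = 460.1 and 0.1908 T_B + 0.0349 T_C = 252.9.
Solving simultaneously: T_B = 1195 N, T_C = 713.4 N.

T_B ≈ 1200 N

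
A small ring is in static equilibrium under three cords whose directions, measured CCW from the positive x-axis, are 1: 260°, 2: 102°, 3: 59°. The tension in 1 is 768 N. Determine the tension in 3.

T_3 ≈ 422 N

Resolve: ΣF_x = 768 cos 260° + T_2 cos 102° + T_3 cos 59° = 0.
        ΣF_y = 768 sin 260° + T_2 sin 102° + T_3 sin 59° = 0.
The known terms sum to (-133.4, -756.3) N, so -0.2079 T_2 + 0.5150 T_3 = 133.4 and 0.9781 T_2 + 0.8572 T_3 = 756.3.
Solving simultaneously: T_2 = 403.6 N, T_3 = 421.8 N.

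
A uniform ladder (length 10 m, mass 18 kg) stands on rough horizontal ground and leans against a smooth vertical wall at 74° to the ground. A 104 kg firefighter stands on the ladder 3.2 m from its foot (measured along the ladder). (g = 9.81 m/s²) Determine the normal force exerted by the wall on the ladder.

Torques about the foot: N_wall · 10 sin 74° = 18×9.81×5 cos 74° + 104×9.81×3.2 cos 74° → N_wall = 118.93 N.

N_wall ≈ 119 N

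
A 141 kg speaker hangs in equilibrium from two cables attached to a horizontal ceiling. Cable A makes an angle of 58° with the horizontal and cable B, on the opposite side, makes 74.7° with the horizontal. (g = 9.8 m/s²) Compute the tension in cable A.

Weight W = 141 × 9.8 = 1382 N acts straight down.
Horizontal: T_A cos 58° = T_B cos 74.7°  →  T_B = 2.008 T_A.
Vertical: T_A sin 58° + T_B sin 74.7° = 1382.
Substituting the horizontal relation into the vertical equation gives 2.785 T_A = 1382, so T_A = 496.1 N.

T_A ≈ 496 N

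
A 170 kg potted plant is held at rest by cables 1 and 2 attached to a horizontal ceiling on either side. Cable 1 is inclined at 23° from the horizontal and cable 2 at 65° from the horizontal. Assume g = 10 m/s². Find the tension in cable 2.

Weight W = 170 × 10 = 1700 N acts straight down.
Horizontal: T_1 cos 23° = T_2 cos 65°  →  T_1 = 0.4591 T_2.
Vertical: T_1 sin 23° + T_2 sin 65° = 1700.
Substituting the horizontal relation into the vertical equation gives 1.086 T_2 = 1700, so T_2 = 1566 N.

T_2 ≈ 1570 N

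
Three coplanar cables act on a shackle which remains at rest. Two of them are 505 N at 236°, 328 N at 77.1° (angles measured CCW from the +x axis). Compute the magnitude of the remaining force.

Sum the known components: ΣF_x = -209.2 N, ΣF_y = -98.94 N.
For equilibrium the remaining force must supply (−ΣF_x, −ΣF_y) = (209.2, 98.94) N.
Magnitude = √((209.2)² + (98.94)²) = 231.4 N; direction = atan2(98.94, 209.2) = 25.3°.

F ≈ 231 N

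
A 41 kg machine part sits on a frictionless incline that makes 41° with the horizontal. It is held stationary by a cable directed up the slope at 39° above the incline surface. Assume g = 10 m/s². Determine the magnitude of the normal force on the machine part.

N ≈ 91.6 N

Take axes along and perpendicular to the incline. Weight components: W sin 41° = 269 N down-slope, W cos 41° = 309.4 N into the surface.
Along incline: T cos 39° = W sin 41° → T = 346.1 N.
Perpendicular: N = W cos 41° − T sin 39° = 91.61 N.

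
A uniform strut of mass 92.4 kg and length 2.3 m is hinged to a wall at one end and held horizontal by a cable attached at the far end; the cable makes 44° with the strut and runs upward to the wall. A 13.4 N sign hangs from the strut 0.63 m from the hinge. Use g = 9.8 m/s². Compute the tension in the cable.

T ≈ 657 N

Take torques about the hinge: T sin 44° · 2.3 = 92.4×9.8×1.15 + 13.4×0.63 = 1049.8 N·m.
So T = 1049.8 / (0.6947 × 2.3) = 657.06 N.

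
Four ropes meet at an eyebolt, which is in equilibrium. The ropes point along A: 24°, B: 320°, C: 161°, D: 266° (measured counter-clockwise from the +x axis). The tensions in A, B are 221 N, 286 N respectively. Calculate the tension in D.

T_D ≈ 49.9 N

Resolve: ΣF_x = 221 cos 24° + 286 cos 320° + T_C cos 161° + T_D cos 266° = 0.
        ΣF_y = 221 sin 24° + 286 sin 320° + T_C sin 161° + T_D sin 266° = 0.
The known terms sum to (421, -93.95) N, so -0.9455 T_C − 0.0698 T_D = -421 and 0.3256 T_C − 0.9976 T_D = 93.95.
Solving simultaneously: T_C = 441.6 N, T_D = 49.93 N.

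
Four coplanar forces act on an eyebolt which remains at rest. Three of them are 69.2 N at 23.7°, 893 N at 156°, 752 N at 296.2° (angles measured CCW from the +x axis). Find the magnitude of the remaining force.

Sum the known components: ΣF_x = -420.4 N, ΣF_y = -283.7 N.
For equilibrium the remaining force must supply (−ΣF_x, −ΣF_y) = (420.4, 283.7) N.
Magnitude = √((420.4)² + (283.7)²) = 507.2 N; direction = atan2(283.7, 420.4) = 34.0°.

F ≈ 507 N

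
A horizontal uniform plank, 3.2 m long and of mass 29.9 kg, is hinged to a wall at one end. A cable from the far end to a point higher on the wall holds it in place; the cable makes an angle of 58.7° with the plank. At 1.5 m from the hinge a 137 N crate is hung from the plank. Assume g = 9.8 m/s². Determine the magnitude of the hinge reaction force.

|H| ≈ 254 N

Take torques about the hinge: T sin 58.7° · 3.2 = 29.9×9.8×1.6 + 137×1.5 = 674.33 N·m.
So T = 674.33 / (0.8545 × 3.2) = 246.62 N.
ΣF_x = 0: H_x = T cos 58.7° = 128.13 N.
ΣF_y = 0: H_y = (29.9×9.8 + 137) − T sin 58.7° = 430.02 − 210.73 = 219.29 N.
|H| = √(H_x² + H_y²) = √((128.13)² + (219.29)²) = 253.98 N.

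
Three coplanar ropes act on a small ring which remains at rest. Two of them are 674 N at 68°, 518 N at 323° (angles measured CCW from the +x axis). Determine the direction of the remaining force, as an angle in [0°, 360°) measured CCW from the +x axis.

θ ≈ 205°

Sum the known components: ΣF_x = 666.2 N, ΣF_y = 313.2 N.
For equilibrium the remaining force must supply (−ΣF_x, −ΣF_y) = (-666.2, -313.2) N.
Magnitude = √((-666.2)² + (-313.2)²) = 736.1 N; direction = atan2(-313.2, -666.2) = 205.2°.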